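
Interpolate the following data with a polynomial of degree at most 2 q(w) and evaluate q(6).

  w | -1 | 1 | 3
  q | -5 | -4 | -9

Evaluate each Lagrange basis at w = 6:
L_0(6) = (5)·(3)/[(-2)·(-4)] = 15/8
L_1(6) = (7)·(3)/[(2)·(-2)] = -21/4
L_2(6) = (7)·(5)/[(4)·(2)] = 35/8
Sum: (-5)·(15/8) + (-4)·(-21/4) + (-9)·(35/8) = -111/4

-111/4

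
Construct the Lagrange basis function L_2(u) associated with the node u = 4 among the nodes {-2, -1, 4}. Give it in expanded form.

L_2(u) = (u + 2)(u + 1) / [(6)·(5)]
       = (u^2 + 3u + 2) / (30)

L_2(u) = (1/30)u^2 + (1/10)u + 1/15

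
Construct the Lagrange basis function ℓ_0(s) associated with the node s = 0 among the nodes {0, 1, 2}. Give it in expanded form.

ℓ_0(s) = (s - 1)(s - 2) / [(-1)·(-2)]
       = (s^2 - 3s + 2) / (2)

ℓ_0(s) = (1/2)s^2 - (3/2)s + 1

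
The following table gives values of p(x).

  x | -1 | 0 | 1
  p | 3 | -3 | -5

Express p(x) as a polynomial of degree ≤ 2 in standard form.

p(x) = 2x^2 - 4x - 3

Newton's divided differences:
p[-1,0] = (-3 - 3) / (0 - (-1)) = -6
p[0,1] = (-5 - (-3)) / (1 - 0) = -2
p[-1,0,1] = (-2 - (-6)) / (1 - (-1)) = 2
p(x) = 3 + (-6)·(x + 1) + 2·(x + 1)x
Expanding: p(x) = 2x^2 - 4x - 3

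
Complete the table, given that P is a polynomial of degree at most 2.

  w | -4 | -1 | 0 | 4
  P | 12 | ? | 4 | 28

3

The 3 known values determine P uniquely (degree ≤ 2).
L_0(-1) = (-1)·(-5)/[(-4)·(-8)] = 5/32
L_1(-1) = (3)·(-5)/[(4)·(-4)] = 15/16
L_2(-1) = (3)·(-1)/[(8)·(4)] = -3/32
Sum: 12·(5/32) + 4·(15/16) + 28·(-3/32) = 3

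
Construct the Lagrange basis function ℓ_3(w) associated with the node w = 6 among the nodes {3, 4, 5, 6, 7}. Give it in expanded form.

ℓ_3(w) = -(1/6)w^4 + (19/6)w^3 - (131/6)w^2 + (389/6)w - 70

ℓ_3(w) = (w - 3)(w - 4)(w - 5)(w - 7) / [(3)·(2)·(1)·(-1)]
       = (w^4 - 19w^3 + 131w^2 - 389w + 420) / (-6)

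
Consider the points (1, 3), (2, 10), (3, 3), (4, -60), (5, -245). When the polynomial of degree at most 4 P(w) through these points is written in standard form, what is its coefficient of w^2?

0

Build the Lagrange basis polynomials:
L_0(w) = (w - 2)(w - 3)(w - 4)(w - 5) / [24] = (1/24)w^4 - (7/12)w^3 + (71/24)w^2 - (77/12)w + 5
L_1(w) = (w - 1)(w - 3)(w - 4)(w - 5) / [-6] = -(1/6)w^4 + (13/6)w^3 - (59/6)w^2 + (107/6)w - 10
L_2(w) = (w - 1)(w - 2)(w - 4)(w - 5) / [4] = (1/4)w^4 - 3w^3 + (49/4)w^2 - (39/2)w + 10
L_3(w) = (w - 1)(w - 2)(w - 3)(w - 5) / [-6] = -(1/6)w^4 + (11/6)w^3 - (41/6)w^2 + (61/6)w - 5
L_4(w) = (w - 1)(w - 2)(w - 3)(w - 4) / [24] = (1/24)w^4 - (5/12)w^3 + (35/24)w^2 - (25/12)w + 1
P(w) = 3·L_0 + 10·L_1 + 3·L_2 + (-60)·L_3 + (-245)·L_4
Only the coefficient of w^2 is needed; take it from each L_i and combine:
3·(71/24) + 10·(-59/6) + 3·(49/4) + (-60)·(-41/6) + (-245)·(35/24) = 0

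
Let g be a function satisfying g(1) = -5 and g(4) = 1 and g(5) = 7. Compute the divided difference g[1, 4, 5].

g[1,4] = (1 - (-5)) / (4 - 1) = 2
g[4,5] = (7 - 1) / (5 - 4) = 6
g[1,4,5] = (6 - 2) / (5 - 1) = 1

1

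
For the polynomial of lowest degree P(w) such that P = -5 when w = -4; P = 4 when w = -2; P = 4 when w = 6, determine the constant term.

L_0(w) = (w + 2)(w - 6) / [20] = (1/20)w^2 - (1/5)w - 3/5
L_1(w) = (w + 4)(w - 6) / [-16] = -(1/16)w^2 + (1/8)w + 3/2
L_2(w) = (w + 4)(w + 2) / [80] = (1/80)w^2 + (3/40)w + 1/10
P(w) = (-5)·L_0 + 4·L_1 + 4·L_2
Only the constant term is needed; take it from each L_i and combine:
(-5)·(-3/5) + 4·(3/2) + 4·(1/10) = 47/5

47/5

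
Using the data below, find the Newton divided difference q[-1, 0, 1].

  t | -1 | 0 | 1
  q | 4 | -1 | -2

q[-1,0] = (-1 - 4) / (0 - (-1)) = -5
q[0,1] = (-2 - (-1)) / (1 - 0) = -1
q[-1,0,1] = (-1 - (-5)) / (1 - (-1)) = 2

2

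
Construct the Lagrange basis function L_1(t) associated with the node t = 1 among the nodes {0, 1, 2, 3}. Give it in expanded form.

L_1(t) = t(t - 2)(t - 3) / [(1)·(-1)·(-2)]
       = (t^3 - 5t^2 + 6t) / (2)

L_1(t) = (1/2)t^3 - (5/2)t^2 + 3t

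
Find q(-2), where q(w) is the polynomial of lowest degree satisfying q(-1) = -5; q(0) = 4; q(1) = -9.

Evaluate each Lagrange basis at w = -2:
L_0(-2) = (-2)·(-3)/[(-1)·(-2)] = 3
L_1(-2) = (-1)·(-3)/[(1)·(-1)] = -3
L_2(-2) = (-1)·(-2)/[(2)·(1)] = 1
Sum: (-5)·(3) + 4·(-3) + (-9)·(1) = -36

-36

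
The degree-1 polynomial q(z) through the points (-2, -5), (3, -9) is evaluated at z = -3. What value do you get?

L_0(-3) = (-6)/[(-5)] = 6/5
L_1(-3) = (-1)/[(5)] = -1/5
Sum: (-5)·(6/5) + (-9)·(-1/5) = -21/5

-21/5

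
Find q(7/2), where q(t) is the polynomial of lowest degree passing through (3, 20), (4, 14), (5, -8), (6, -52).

Using Newton's divided-difference form:
q[3,4] = (14 - 20) / (4 - 3) = -6
q[4,5] = (-8 - 14) / (5 - 4) = -22
q[5,6] = (-52 - (-8)) / (6 - 5) = -44
q[3,4,5] = (-22 - (-6)) / (5 - 3) = -8
q[4,5,6] = (-44 - (-22)) / (6 - 4) = -11
q[3,4,5,6] = (-11 - (-8)) / (6 - 3) = -1
q(7/2) = 20 + (-6)·(1/2) + (-8)·(1/2)·(-1/2) + (-1)·(1/2)·(-1/2)·(-3/2) = 149/8

149/8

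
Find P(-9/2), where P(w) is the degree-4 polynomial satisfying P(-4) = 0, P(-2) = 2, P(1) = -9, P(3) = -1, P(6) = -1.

-1897/256

Evaluate each Lagrange basis at w = -9/2:
L_0(-9/2) = (-5/2)·(-11/2)·(-15/2)·(-21/2)/[(-2)·(-5)·(-7)·(-10)] = 99/64
L_1(-9/2) = (-1/2)·(-11/2)·(-15/2)·(-21/2)/[(2)·(-3)·(-5)·(-8)] = -231/256
L_2(-9/2) = (-1/2)·(-5/2)·(-15/2)·(-21/2)/[(5)·(3)·(-2)·(-5)] = 21/32
L_3(-9/2) = (-1/2)·(-5/2)·(-11/2)·(-21/2)/[(7)·(5)·(2)·(-3)] = -11/32
L_4(-9/2) = (-1/2)·(-5/2)·(-11/2)·(-15/2)/[(10)·(8)·(5)·(3)] = 11/256
Sum: 0 + 2·(-231/256) + (-9)·(21/32) + (-1)·(-11/32) + (-1)·(11/256) = -1897/256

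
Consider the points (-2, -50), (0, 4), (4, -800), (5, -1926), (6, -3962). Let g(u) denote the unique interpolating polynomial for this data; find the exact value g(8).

Using Newton's divided-difference form:
g[-2,0] = (4 - (-50)) / (0 - (-2)) = 27
g[0,4] = (-800 - 4) / (4 - 0) = -201
g[4,5] = (-1926 - (-800)) / (5 - 4) = -1126
g[5,6] = (-3962 - (-1926)) / (6 - 5) = -2036
g[-2,0,4] = (-201 - 27) / (4 - (-2)) = -38
g[0,4,5] = (-1126 - (-201)) / (5 - 0) = -185
g[4,5,6] = (-2036 - (-1126)) / (6 - 4) = -455
g[-2,0,4,5] = (-185 - (-38)) / (5 - (-2)) = -21
g[0,4,5,6] = (-455 - (-185)) / (6 - 0) = -45
g[-2,0,4,5,6] = (-45 - (-21)) / (6 - (-2)) = -3
g(8) = -50 + 27·(10) + (-38)·(10)·(8) + (-21)·(10)·(8)·(4) + (-3)·(10)·(8)·(4)·(3) = -12420

-12420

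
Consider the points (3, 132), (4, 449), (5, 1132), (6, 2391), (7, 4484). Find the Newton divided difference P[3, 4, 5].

183

P[3,4] = (449 - 132) / (4 - 3) = 317
P[4,5] = (1132 - 449) / (5 - 4) = 683
P[3,4,5] = (683 - 317) / (5 - 3) = 183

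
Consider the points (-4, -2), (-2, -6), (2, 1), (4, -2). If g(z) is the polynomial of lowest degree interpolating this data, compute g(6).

Evaluate each Lagrange basis at z = 6:
L_0(6) = (8)·(4)·(2)/[(-2)·(-6)·(-8)] = -2/3
L_1(6) = (10)·(4)·(2)/[(2)·(-4)·(-6)] = 5/3
L_2(6) = (10)·(8)·(2)/[(6)·(4)·(-2)] = -10/3
L_3(6) = (10)·(8)·(4)/[(8)·(6)·(2)] = 10/3
Sum: (-2)·(-2/3) + (-6)·(5/3) + 1·(-10/3) + (-2)·(10/3) = -56/3

-56/3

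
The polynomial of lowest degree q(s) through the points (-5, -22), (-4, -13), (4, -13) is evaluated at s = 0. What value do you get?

3

Evaluate each Lagrange basis at s = 0:
L_0(0) = (4)·(-4)/[(-1)·(-9)] = -16/9
L_1(0) = (5)·(-4)/[(1)·(-8)] = 5/2
L_2(0) = (5)·(4)/[(9)·(8)] = 5/18
Sum: (-22)·(-16/9) + (-13)·(5/2) + (-13)·(5/18) = 3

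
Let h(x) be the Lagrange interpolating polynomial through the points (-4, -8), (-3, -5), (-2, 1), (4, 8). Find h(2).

155/7

L_0(2) = (5)·(4)·(-2)/[(-1)·(-2)·(-8)] = 5/2
L_1(2) = (6)·(4)·(-2)/[(1)·(-1)·(-7)] = -48/7
L_2(2) = (6)·(5)·(-2)/[(2)·(1)·(-6)] = 5
L_3(2) = (6)·(5)·(4)/[(8)·(7)·(6)] = 5/14
Sum: (-8)·(5/2) + (-5)·(-48/7) + 1·(5) + 8·(5/14) = 155/7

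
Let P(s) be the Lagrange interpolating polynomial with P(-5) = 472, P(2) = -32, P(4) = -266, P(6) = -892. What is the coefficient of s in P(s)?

L_0(s) = (s - 2)(s - 4)(s - 6) / [-693] = -(1/693)s^3 + (4/231)s^2 - (4/63)s + 16/231
L_1(s) = (s + 5)(s - 4)(s - 6) / [56] = (1/56)s^3 - (5/56)s^2 - (13/28)s + 15/7
L_2(s) = (s + 5)(s - 2)(s - 6) / [-36] = -(1/36)s^3 + (1/12)s^2 + (7/9)s - 5/3
L_3(s) = (s + 5)(s - 2)(s - 4) / [88] = (1/88)s^3 - (1/88)s^2 - (1/4)s + 5/11
P(s) = 472·L_0 + (-32)·L_1 + (-266)·L_2 + (-892)·L_3
Only the coefficient of s is needed; take it from each L_i and combine:
472·(-4/63) + (-32)·(-13/28) + (-266)·(7/9) + (-892)·(-1/4) = 1

1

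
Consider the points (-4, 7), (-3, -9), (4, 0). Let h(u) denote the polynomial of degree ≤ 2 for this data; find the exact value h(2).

L_0(2) = (5)·(-2)/[(-1)·(-8)] = -5/4
L_1(2) = (6)·(-2)/[(1)·(-7)] = 12/7
L_2(2) = (6)·(5)/[(8)·(7)] = 15/28
Sum: 7·(-5/4) + (-9)·(12/7) + 0 = -677/28

-677/28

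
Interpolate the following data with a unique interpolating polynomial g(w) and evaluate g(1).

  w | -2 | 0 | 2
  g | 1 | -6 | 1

L_0(1) = (1)·(-1)/[(-2)·(-4)] = -1/8
L_1(1) = (3)·(-1)/[(2)·(-2)] = 3/4
L_2(1) = (3)·(1)/[(4)·(2)] = 3/8
Sum: 1·(-1/8) + (-6)·(3/4) + 1·(3/8) = -17/4

-17/4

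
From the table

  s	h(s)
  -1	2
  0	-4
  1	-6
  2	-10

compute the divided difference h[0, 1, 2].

-1

h[0,1] = (-6 - (-4)) / (1 - 0) = -2
h[1,2] = (-10 - (-6)) / (2 - 1) = -4
h[0,1,2] = (-4 - (-2)) / (2 - 0) = -1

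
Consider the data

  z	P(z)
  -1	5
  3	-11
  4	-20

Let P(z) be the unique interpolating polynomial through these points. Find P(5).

-31

Using Newton's divided-difference form:
P[-1,3] = (-11 - 5) / (3 - (-1)) = -4
P[3,4] = (-20 - (-11)) / (4 - 3) = -9
P[-1,3,4] = (-9 - (-4)) / (4 - (-1)) = -1
P(5) = 5 + (-4)·(6) + (-1)·(6)·(2) = -31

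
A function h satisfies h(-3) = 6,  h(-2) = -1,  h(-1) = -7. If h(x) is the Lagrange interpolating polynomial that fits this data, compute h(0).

Evaluate each Lagrange basis at x = 0:
L_0(0) = (2)·(1)/[(-1)·(-2)] = 1
L_1(0) = (3)·(1)/[(1)·(-1)] = -3
L_2(0) = (3)·(2)/[(2)·(1)] = 3
Sum: 6·(1) + (-1)·(-3) + (-7)·(3) = -12

-12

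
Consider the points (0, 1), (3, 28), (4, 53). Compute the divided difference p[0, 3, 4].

p[0,3] = (28 - 1) / (3 - 0) = 9
p[3,4] = (53 - 28) / (4 - 3) = 25
p[0,3,4] = (25 - 9) / (4 - 0) = 4

4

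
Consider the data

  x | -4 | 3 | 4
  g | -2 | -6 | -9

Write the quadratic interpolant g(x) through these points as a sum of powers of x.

Build the Lagrange basis polynomials:
L_0(x) = (x - 3)(x - 4) / [56] = (1/56)x^2 - (1/8)x + 3/14
L_1(x) = (x + 4)(x - 4) / [-7] = -(1/7)x^2 + 16/7
L_2(x) = (x + 4)(x - 3) / [8] = (1/8)x^2 + (1/8)x - 3/2
g(x) = (-2)·L_0 + (-6)·L_1 + (-9)·L_2
  (-2)·L_0(x) = -(1/28)x^2 + (1/4)x - 3/7
  (-6)·L_1(x) = (6/7)x^2 - 96/7
  (-9)·L_2(x) = -(9/8)x^2 - (9/8)x + 27/2
Adding term by term: -(17/56)x^2 - (7/8)x - 9/14

g(x) = -(17/56)x^2 - (7/8)x - 9/14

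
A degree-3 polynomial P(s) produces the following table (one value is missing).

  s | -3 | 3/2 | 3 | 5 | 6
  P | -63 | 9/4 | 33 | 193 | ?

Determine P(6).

351

The 4 known values determine P uniquely (degree ≤ 3).
Evaluate each Lagrange basis at s = 6:
L_0(6) = (9/2)·(3)·(1)/[(-9/2)·(-6)·(-8)] = -1/16
L_1(6) = (9)·(3)·(1)/[(9/2)·(-3/2)·(-7/2)] = 8/7
L_2(6) = (9)·(9/2)·(1)/[(6)·(3/2)·(-2)] = -9/4
L_3(6) = (9)·(9/2)·(3)/[(8)·(7/2)·(2)] = 243/112
Sum: (-63)·(-1/16) + 9/4·(8/7) + 33·(-9/4) + 193·(243/112) = 351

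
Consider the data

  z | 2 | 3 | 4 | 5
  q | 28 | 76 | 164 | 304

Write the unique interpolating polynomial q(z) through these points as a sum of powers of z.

q(z) = 2z^3 + 2z^2 + 4

Newton's divided differences:
q[2,3] = (76 - 28) / (3 - 2) = 48
q[3,4] = (164 - 76) / (4 - 3) = 88
q[4,5] = (304 - 164) / (5 - 4) = 140
q[2,3,4] = (88 - 48) / (4 - 2) = 20
q[3,4,5] = (140 - 88) / (5 - 3) = 26
q[2,3,4,5] = (26 - 20) / (5 - 2) = 2
q(z) = 28 + 48·(z - 2) + 20·(z - 2)(z - 3) + 2·(z - 2)(z - 3)(z - 4)
Expanding: q(z) = 2z^3 + 2z^2 + 4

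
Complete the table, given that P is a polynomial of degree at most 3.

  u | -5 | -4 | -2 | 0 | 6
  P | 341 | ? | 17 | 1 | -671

The 4 known values determine P uniquely (degree ≤ 3).
Evaluate each Lagrange basis at u = -4:
L_0(-4) = (-2)·(-4)·(-10)/[(-3)·(-5)·(-11)] = 16/33
L_1(-4) = (1)·(-4)·(-10)/[(3)·(-2)·(-8)] = 5/6
L_2(-4) = (1)·(-2)·(-10)/[(5)·(2)·(-6)] = -1/3
L_3(-4) = (1)·(-2)·(-4)/[(11)·(8)·(6)] = 1/66
Sum: 341·(16/33) + 17·(5/6) + 1·(-1/3) + (-671)·(1/66) = 169

169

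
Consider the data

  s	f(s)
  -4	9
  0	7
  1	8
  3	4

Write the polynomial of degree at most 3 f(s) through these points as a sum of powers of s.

Build the Lagrange basis polynomials:
L_0(s) = s(s - 1)(s - 3) / [-140] = -(1/140)s^3 + (1/35)s^2 - (3/140)s
L_1(s) = (s + 4)(s - 1)(s - 3) / [12] = (1/12)s^3 - (13/12)s + 1
L_2(s) = (s + 4)s(s - 3) / [-10] = -(1/10)s^3 - (1/10)s^2 + (6/5)s
L_3(s) = (s + 4)s(s - 1) / [42] = (1/42)s^3 + (1/14)s^2 - (2/21)s
f(s) = 9·L_0 + 7·L_1 + 8·L_2 + 4·L_3
  9·L_0(s) = -(9/140)s^3 + (9/35)s^2 - (27/140)s
  7·L_1(s) = (7/12)s^3 - (91/12)s + 7
  8·L_2(s) = -(4/5)s^3 - (4/5)s^2 + (48/5)s
  4·L_3(s) = (2/21)s^3 + (2/7)s^2 - (8/21)s
Adding term by term: -(13/70)s^3 - (9/35)s^2 + (101/70)s + 7

f(s) = -(13/70)s^3 - (9/35)s^2 + (101/70)s + 7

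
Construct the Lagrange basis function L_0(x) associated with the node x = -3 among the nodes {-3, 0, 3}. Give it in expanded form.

L_0(x) = (1/18)x^2 - (1/6)x

L_0(x) = x(x - 3) / [(-3)·(-6)]
       = (x^2 - 3x) / (18)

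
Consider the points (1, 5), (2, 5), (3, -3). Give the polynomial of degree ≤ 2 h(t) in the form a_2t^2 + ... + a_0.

Build the Lagrange basis polynomials:
L_0(t) = (t - 2)(t - 3) / [2] = (1/2)t^2 - (5/2)t + 3
L_1(t) = (t - 1)(t - 3) / [-1] = -t^2 + 4t - 3
L_2(t) = (t - 1)(t - 2) / [2] = (1/2)t^2 - (3/2)t + 1
h(t) = 5·L_0 + 5·L_1 + (-3)·L_2
  5·L_0(t) = (5/2)t^2 - (25/2)t + 15
  5·L_1(t) = -5t^2 + 20t - 15
  (-3)·L_2(t) = -(3/2)t^2 + (9/2)t - 3
Adding term by term: -4t^2 + 12t - 3

h(t) = -4t^2 + 12t - 3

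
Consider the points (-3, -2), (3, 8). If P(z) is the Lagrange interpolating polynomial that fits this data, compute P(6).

Evaluate each Lagrange basis at z = 6:
L_0(6) = (3)/[(-6)] = -1/2
L_1(6) = (9)/[(6)] = 3/2
Sum: (-2)·(-1/2) + 8·(3/2) = 13

13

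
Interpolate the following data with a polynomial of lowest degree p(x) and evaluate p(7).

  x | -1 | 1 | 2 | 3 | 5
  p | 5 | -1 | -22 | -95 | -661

Using Newton's divided-difference form:
p[-1,1] = (-1 - 5) / (1 - (-1)) = -3
p[1,2] = (-22 - (-1)) / (2 - 1) = -21
p[2,3] = (-95 - (-22)) / (3 - 2) = -73
p[3,5] = (-661 - (-95)) / (5 - 3) = -283
p[-1,1,2] = (-21 - (-3)) / (2 - (-1)) = -6
p[1,2,3] = (-73 - (-21)) / (3 - 1) = -26
p[2,3,5] = (-283 - (-73)) / (5 - 2) = -70
p[-1,1,2,3] = (-26 - (-6)) / (3 - (-1)) = -5
p[1,2,3,5] = (-70 - (-26)) / (5 - 1) = -11
p[-1,1,2,3,5] = (-11 - (-5)) / (5 - (-1)) = -1
p(7) = 5 + (-3)·(8) + (-6)·(8)·(6) + (-5)·(8)·(6)·(5) + (-1)·(8)·(6)·(5)·(4) = -2467

-2467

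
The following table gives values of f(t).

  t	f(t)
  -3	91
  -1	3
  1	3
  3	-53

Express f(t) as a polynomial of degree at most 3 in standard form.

Newton's divided differences:
f[-3,-1] = (3 - 91) / (-1 - (-3)) = -44
f[-1,1] = (3 - 3) / (1 - (-1)) = 0
f[1,3] = (-53 - 3) / (3 - 1) = -28
f[-3,-1,1] = (0 - (-44)) / (1 - (-3)) = 11
f[-1,1,3] = (-28 - 0) / (3 - (-1)) = -7
f[-3,-1,1,3] = (-7 - 11) / (3 - (-3)) = -3
f(t) = 91 + (-44)·(t + 3) + 11·(t + 3)(t + 1) + (-3)·(t + 3)(t + 1)(t - 1)
Expanding: f(t) = -3t^3 + 2t^2 + 3t + 1

f(t) = -3t^3 + 2t^2 + 3t + 1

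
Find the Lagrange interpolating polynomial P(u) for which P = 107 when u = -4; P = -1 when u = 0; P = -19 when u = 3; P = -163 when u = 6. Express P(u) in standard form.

Build the Lagrange basis polynomials:
L_0(u) = u(u - 3)(u - 6) / [-280] = -(1/280)u^3 + (9/280)u^2 - (9/140)u
L_1(u) = (u + 4)(u - 3)(u - 6) / [72] = (1/72)u^3 - (5/72)u^2 - (1/4)u + 1
L_2(u) = (u + 4)u(u - 6) / [-63] = -(1/63)u^3 + (2/63)u^2 + (8/21)u
L_3(u) = (u + 4)u(u - 3) / [180] = (1/180)u^3 + (1/180)u^2 - (1/15)u
P(u) = 107·L_0 + (-1)·L_1 + (-19)·L_2 + (-163)·L_3
  107·L_0(u) = -(107/280)u^3 + (963/280)u^2 - (963/140)u
  (-1)·L_1(u) = -(1/72)u^3 + (5/72)u^2 + (1/4)u - 1
  (-19)·L_2(u) = (19/63)u^3 - (38/63)u^2 - (152/21)u
  (-163)·L_3(u) = -(163/180)u^3 - (163/180)u^2 + (163/15)u
Adding term by term: -u^3 + 2u^2 - 3u - 1

P(u) = -u^3 + 2u^2 - 3u - 1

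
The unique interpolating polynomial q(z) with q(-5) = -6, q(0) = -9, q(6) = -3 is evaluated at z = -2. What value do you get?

-477/55

Evaluate each Lagrange basis at z = -2:
L_0(-2) = (-2)·(-8)/[(-5)·(-11)] = 16/55
L_1(-2) = (3)·(-8)/[(5)·(-6)] = 4/5
L_2(-2) = (3)·(-2)/[(11)·(6)] = -1/11
Sum: (-6)·(16/55) + (-9)·(4/5) + (-3)·(-1/11) = -477/55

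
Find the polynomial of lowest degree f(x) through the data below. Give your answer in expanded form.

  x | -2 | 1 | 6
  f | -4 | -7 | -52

L_0(x) = (x - 1)(x - 6) / [24] = (1/24)x^2 - (7/24)x + 1/4
L_1(x) = (x + 2)(x - 6) / [-15] = -(1/15)x^2 + (4/15)x + 4/5
L_2(x) = (x + 2)(x - 1) / [40] = (1/40)x^2 + (1/40)x - 1/20
f(x) = (-4)·L_0 + (-7)·L_1 + (-52)·L_2
  (-4)·L_0(x) = -(1/6)x^2 + (7/6)x - 1
  (-7)·L_1(x) = (7/15)x^2 - (28/15)x - 28/5
  (-52)·L_2(x) = -(13/10)x^2 - (13/10)x + 13/5
Adding term by term: -x^2 - 2x - 4

f(x) = -x^2 - 2x - 4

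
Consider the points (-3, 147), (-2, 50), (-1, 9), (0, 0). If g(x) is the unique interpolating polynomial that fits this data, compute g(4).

-196

Evaluate each Lagrange basis at x = 4:
L_0(4) = (6)·(5)·(4)/[(-1)·(-2)·(-3)] = -20
L_1(4) = (7)·(5)·(4)/[(1)·(-1)·(-2)] = 70
L_2(4) = (7)·(6)·(4)/[(2)·(1)·(-1)] = -84
L_3(4) = (7)·(6)·(5)/[(3)·(2)·(1)] = 35
Sum: 147·(-20) + 50·(70) + 9·(-84) + 0 = -196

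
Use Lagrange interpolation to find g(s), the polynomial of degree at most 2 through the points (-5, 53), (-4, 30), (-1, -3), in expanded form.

Build the Lagrange basis polynomials:
L_0(s) = (s + 4)(s + 1) / [4] = (1/4)s^2 + (5/4)s + 1
L_1(s) = (s + 5)(s + 1) / [-3] = -(1/3)s^2 - 2s - 5/3
L_2(s) = (s + 5)(s + 4) / [12] = (1/12)s^2 + (3/4)s + 5/3
g(s) = 53·L_0 + 30·L_1 + (-3)·L_2
  53·L_0(s) = (53/4)s^2 + (265/4)s + 53
  30·L_1(s) = -10s^2 - 60s - 50
  (-3)·L_2(s) = -(1/4)s^2 - (9/4)s - 5
Adding term by term: 3s^2 + 4s - 2

g(s) = 3s^2 + 4s - 2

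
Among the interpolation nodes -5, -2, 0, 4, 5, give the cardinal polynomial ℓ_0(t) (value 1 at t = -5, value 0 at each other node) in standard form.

ℓ_0(t) = (t + 2)t(t - 4)(t - 5) / [(-3)·(-5)·(-9)·(-10)]
       = (t^4 - 7t^3 + 2t^2 + 40t) / (1350)

ℓ_0(t) = (1/1350)t^4 - (7/1350)t^3 + (1/675)t^2 + (4/135)t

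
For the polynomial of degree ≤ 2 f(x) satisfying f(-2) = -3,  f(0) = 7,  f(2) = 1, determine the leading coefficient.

L_0(x) = x(x - 2) / [8] = (1/8)x^2 - (1/4)x
L_1(x) = (x + 2)(x - 2) / [-4] = -(1/4)x^2 + 1
L_2(x) = (x + 2)x / [8] = (1/8)x^2 + (1/4)x
f(x) = (-3)·L_0 + 7·L_1 + 1·L_2
Only the coefficient of x^2 is needed; take it from each L_i and combine:
(-3)·(1/8) + 7·(-1/4) + 1·(1/8) = -2

-2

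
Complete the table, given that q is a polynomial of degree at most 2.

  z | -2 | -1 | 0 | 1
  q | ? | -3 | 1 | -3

The 3 known values determine q uniquely (degree ≤ 2).
Evaluate each Lagrange basis at z = -2:
L_0(-2) = (-2)·(-3)/[(-1)·(-2)] = 3
L_1(-2) = (-1)·(-3)/[(1)·(-1)] = -3
L_2(-2) = (-1)·(-2)/[(2)·(1)] = 1
Sum: (-3)·(3) + 1·(-3) + (-3)·(1) = -15

-15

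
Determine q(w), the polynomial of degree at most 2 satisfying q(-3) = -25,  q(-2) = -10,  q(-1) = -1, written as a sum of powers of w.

Newton's divided differences:
q[-3,-2] = (-10 - (-25)) / (-2 - (-3)) = 15
q[-2,-1] = (-1 - (-10)) / (-1 - (-2)) = 9
q[-3,-2,-1] = (9 - 15) / (-1 - (-3)) = -3
q(w) = -25 + 15·(w + 3) + (-3)·(w + 3)(w + 2)
Expanding: q(w) = -3w^2 + 2

q(w) = -3w^2 + 2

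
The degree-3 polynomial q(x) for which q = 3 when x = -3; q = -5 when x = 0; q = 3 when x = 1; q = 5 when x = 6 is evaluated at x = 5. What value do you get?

497/27

Using Newton's divided-difference form:
q[-3,0] = (-5 - 3) / (0 - (-3)) = -8/3
q[0,1] = (3 - (-5)) / (1 - 0) = 8
q[1,6] = (5 - 3) / (6 - 1) = 2/5
q[-3,0,1] = (8 - (-8/3)) / (1 - (-3)) = 8/3
q[0,1,6] = (2/5 - 8) / (6 - 0) = -19/15
q[-3,0,1,6] = (-19/15 - 8/3) / (6 - (-3)) = -59/135
q(5) = 3 + (-8/3)·(8) + (8/3)·(8)·(5) + (-59/135)·(8)·(5)·(4) = 497/27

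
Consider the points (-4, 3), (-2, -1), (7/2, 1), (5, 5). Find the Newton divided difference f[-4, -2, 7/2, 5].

f[-4,-2] = (-1 - 3) / (-2 - (-4)) = -2
f[-2,7/2] = (1 - (-1)) / (7/2 - (-2)) = 4/11
f[7/2,5] = (5 - 1) / (5 - 7/2) = 8/3
f[-4,-2,7/2] = (4/11 - (-2)) / (7/2 - (-4)) = 52/165
f[-2,7/2,5] = (8/3 - 4/11) / (5 - (-2)) = 76/231
f[-4,-2,7/2,5] = (76/231 - 52/165) / (5 - (-4)) = 16/10395

16/10395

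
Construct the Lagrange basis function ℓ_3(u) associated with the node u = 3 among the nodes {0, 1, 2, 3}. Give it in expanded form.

ℓ_3(u) = (1/6)u^3 - (1/2)u^2 + (1/3)u

ℓ_3(u) = u(u - 1)(u - 2) / [(3)·(2)·(1)]
       = (u^3 - 3u^2 + 2u) / (6)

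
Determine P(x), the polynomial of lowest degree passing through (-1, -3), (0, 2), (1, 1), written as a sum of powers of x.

Build the Lagrange basis polynomials:
L_0(x) = x(x - 1) / [2] = (1/2)x^2 - (1/2)x
L_1(x) = (x + 1)(x - 1) / [-1] = -x^2 + 1
L_2(x) = (x + 1)x / [2] = (1/2)x^2 + (1/2)x
P(x) = (-3)·L_0 + 2·L_1 + 1·L_2
  (-3)·L_0(x) = -(3/2)x^2 + (3/2)x
  2·L_1(x) = -2x^2 + 2
  1·L_2(x) = (1/2)x^2 + (1/2)x
Adding term by term: -3x^2 + 2x + 2

P(x) = -3x^2 + 2x + 2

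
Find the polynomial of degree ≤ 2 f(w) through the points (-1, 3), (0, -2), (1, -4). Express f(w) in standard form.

L_0(w) = w(w - 1) / [2] = (1/2)w^2 - (1/2)w
L_1(w) = (w + 1)(w - 1) / [-1] = -w^2 + 1
L_2(w) = (w + 1)w / [2] = (1/2)w^2 + (1/2)w
f(w) = 3·L_0 + (-2)·L_1 + (-4)·L_2
  3·L_0(w) = (3/2)w^2 - (3/2)w
  (-2)·L_1(w) = 2w^2 - 2
  (-4)·L_2(w) = -2w^2 - 2w
Adding term by term: (3/2)w^2 - (7/2)w - 2

f(w) = (3/2)w^2 - (7/2)w - 2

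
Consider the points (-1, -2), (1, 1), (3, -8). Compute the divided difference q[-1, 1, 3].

-3/2

q[-1,1] = (1 - (-2)) / (1 - (-1)) = 3/2
q[1,3] = (-8 - 1) / (3 - 1) = -9/2
q[-1,1,3] = (-9/2 - 3/2) / (3 - (-1)) = -3/2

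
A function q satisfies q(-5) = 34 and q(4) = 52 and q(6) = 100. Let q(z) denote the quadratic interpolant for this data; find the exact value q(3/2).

29/2

Evaluate each Lagrange basis at z = 3/2:
L_0(3/2) = (-5/2)·(-9/2)/[(-9)·(-11)] = 5/44
L_1(3/2) = (13/2)·(-9/2)/[(9)·(-2)] = 13/8
L_2(3/2) = (13/2)·(-5/2)/[(11)·(2)] = -65/88
Sum: 34·(5/44) + 52·(13/8) + 100·(-65/88) = 29/2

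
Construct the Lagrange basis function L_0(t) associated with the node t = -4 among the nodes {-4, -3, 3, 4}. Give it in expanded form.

L_0(t) = -(1/56)t^3 + (1/14)t^2 + (9/56)t - 9/14

L_0(t) = (t + 3)(t - 3)(t - 4) / [(-1)·(-7)·(-8)]
       = (t^3 - 4t^2 - 9t + 36) / (-56)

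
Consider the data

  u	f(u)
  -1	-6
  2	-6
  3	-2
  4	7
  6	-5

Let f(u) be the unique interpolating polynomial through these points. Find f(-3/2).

L_0(-3/2) = (-7/2)·(-9/2)·(-11/2)·(-15/2)/[(-3)·(-4)·(-5)·(-7)] = 99/64
L_1(-3/2) = (-1/2)·(-9/2)·(-11/2)·(-15/2)/[(3)·(-1)·(-2)·(-4)] = -495/128
L_2(-3/2) = (-1/2)·(-7/2)·(-11/2)·(-15/2)/[(4)·(1)·(-1)·(-3)] = 385/64
L_3(-3/2) = (-1/2)·(-7/2)·(-9/2)·(-15/2)/[(5)·(2)·(1)·(-2)] = -189/64
L_4(-3/2) = (-1/2)·(-7/2)·(-9/2)·(-11/2)/[(7)·(4)·(3)·(2)] = 33/128
Sum: (-6)·(99/64) + (-6)·(-495/128) + (-2)·(385/64) + 7·(-189/64) + (-5)·(33/128) = -2569/128

-2569/128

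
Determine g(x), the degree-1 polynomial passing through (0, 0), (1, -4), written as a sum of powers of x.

g(x) = -4x

Build the Lagrange basis polynomials:
L_0(x) = (x - 1) / [-1] = -x + 1
L_1(x) = x / [1] = x
g(x) = 0·L_0 + (-4)·L_1
  0·L_0(x) = 0
  (-4)·L_1(x) = -4x
Adding term by term: -4x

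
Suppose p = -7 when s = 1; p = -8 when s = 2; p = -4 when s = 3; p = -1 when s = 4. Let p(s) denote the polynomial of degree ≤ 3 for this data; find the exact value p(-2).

86

Using Newton's divided-difference form:
p[1,2] = (-8 - (-7)) / (2 - 1) = -1
p[2,3] = (-4 - (-8)) / (3 - 2) = 4
p[3,4] = (-1 - (-4)) / (4 - 3) = 3
p[1,2,3] = (4 - (-1)) / (3 - 1) = 5/2
p[2,3,4] = (3 - 4) / (4 - 2) = -1/2
p[1,2,3,4] = (-1/2 - 5/2) / (4 - 1) = -1
p(-2) = -7 + (-1)·(-3) + (5/2)·(-3)·(-4) + (-1)·(-3)·(-4)·(-5) = 86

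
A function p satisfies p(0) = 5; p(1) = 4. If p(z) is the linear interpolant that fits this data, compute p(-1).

6

Evaluate each Lagrange basis at z = -1:
L_0(-1) = (-2)/[(-1)] = 2
L_1(-1) = (-1)/[(1)] = -1
Sum: 5·(2) + 4·(-1) = 6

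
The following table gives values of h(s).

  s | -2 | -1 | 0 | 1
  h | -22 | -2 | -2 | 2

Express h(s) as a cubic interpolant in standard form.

h(s) = 4s^3 + 2s^2 - 2s - 2

Newton's divided differences:
h[-2,-1] = (-2 - (-22)) / (-1 - (-2)) = 20
h[-1,0] = (-2 - (-2)) / (0 - (-1)) = 0
h[0,1] = (2 - (-2)) / (1 - 0) = 4
h[-2,-1,0] = (0 - 20) / (0 - (-2)) = -10
h[-1,0,1] = (4 - 0) / (1 - (-1)) = 2
h[-2,-1,0,1] = (2 - (-10)) / (1 - (-2)) = 4
h(s) = -22 + 20·(s + 2) + (-10)·(s + 2)(s + 1) + 4·(s + 2)(s + 1)s
Expanding: h(s) = 4s^3 + 2s^2 - 2s - 2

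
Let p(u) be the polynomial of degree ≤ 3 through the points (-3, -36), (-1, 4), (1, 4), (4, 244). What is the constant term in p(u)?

0

Build the Lagrange basis polynomials:
L_0(u) = (u + 1)(u - 1)(u - 4) / [-56] = -(1/56)u^3 + (1/14)u^2 + (1/56)u - 1/14
L_1(u) = (u + 3)(u - 1)(u - 4) / [20] = (1/20)u^3 - (1/10)u^2 - (11/20)u + 3/5
L_2(u) = (u + 3)(u + 1)(u - 4) / [-24] = -(1/24)u^3 + (13/24)u + 1/2
L_3(u) = (u + 3)(u + 1)(u - 1) / [105] = (1/105)u^3 + (1/35)u^2 - (1/105)u - 1/35
p(u) = (-36)·L_0 + 4·L_1 + 4·L_2 + 244·L_3
Only the constant term is needed; take it from each L_i and combine:
(-36)·(-1/14) + 4·(3/5) + 4·(1/2) + 244·(-1/35) = 0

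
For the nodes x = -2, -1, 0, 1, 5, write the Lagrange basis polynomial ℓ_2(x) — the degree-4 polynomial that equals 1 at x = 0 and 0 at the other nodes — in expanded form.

ℓ_2(x) = (x + 2)(x + 1)(x - 1)(x - 5) / [(2)·(1)·(-1)·(-5)]
       = (x^4 - 3x^3 - 11x^2 + 3x + 10) / (10)

ℓ_2(x) = (1/10)x^4 - (3/10)x^3 - (11/10)x^2 + (3/10)x + 1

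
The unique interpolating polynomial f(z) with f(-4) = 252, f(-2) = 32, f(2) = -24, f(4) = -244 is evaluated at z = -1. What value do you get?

Evaluate each Lagrange basis at z = -1:
L_0(-1) = (1)·(-3)·(-5)/[(-2)·(-6)·(-8)] = -5/32
L_1(-1) = (3)·(-3)·(-5)/[(2)·(-4)·(-6)] = 15/16
L_2(-1) = (3)·(1)·(-5)/[(6)·(4)·(-2)] = 5/16
L_3(-1) = (3)·(1)·(-3)/[(8)·(6)·(2)] = -3/32
Sum: 252·(-5/32) + 32·(15/16) + (-24)·(5/16) + (-244)·(-3/32) = 6

6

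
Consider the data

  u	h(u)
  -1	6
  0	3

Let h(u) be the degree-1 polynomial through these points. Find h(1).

0

L_0(1) = (1)/[(-1)] = -1
L_1(1) = (2)/[(1)] = 2
Sum: 6·(-1) + 3·(2) = 0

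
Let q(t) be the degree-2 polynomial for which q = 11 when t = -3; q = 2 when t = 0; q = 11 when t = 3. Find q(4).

18

L_0(4) = (4)·(1)/[(-3)·(-6)] = 2/9
L_1(4) = (7)·(1)/[(3)·(-3)] = -7/9
L_2(4) = (7)·(4)/[(6)·(3)] = 14/9
Sum: 11·(2/9) + 2·(-7/9) + 11·(14/9) = 18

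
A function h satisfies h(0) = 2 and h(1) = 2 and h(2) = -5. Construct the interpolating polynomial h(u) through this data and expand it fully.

h(u) = -(7/2)u^2 + (7/2)u + 2

Newton's divided differences:
h[0,1] = (2 - 2) / (1 - 0) = 0
h[1,2] = (-5 - 2) / (2 - 1) = -7
h[0,1,2] = (-7 - 0) / (2 - 0) = -7/2
h(u) = 2 + (-7/2)·u(u - 1)
Expanding: h(u) = -(7/2)u^2 + (7/2)u + 2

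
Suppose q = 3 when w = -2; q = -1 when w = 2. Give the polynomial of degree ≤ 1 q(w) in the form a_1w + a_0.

L_0(w) = (w - 2) / [-4] = -(1/4)w + 1/2
L_1(w) = (w + 2) / [4] = (1/4)w + 1/2
q(w) = 3·L_0 + (-1)·L_1
  3·L_0(w) = -(3/4)w + 3/2
  (-1)·L_1(w) = -(1/4)w - 1/2
Adding term by term: -w + 1

q(w) = -w + 1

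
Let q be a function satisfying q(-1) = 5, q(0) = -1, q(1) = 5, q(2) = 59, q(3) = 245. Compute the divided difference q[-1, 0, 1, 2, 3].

2

q[-1,0] = (-1 - 5) / (0 - (-1)) = -6
q[0,1] = (5 - (-1)) / (1 - 0) = 6
q[1,2] = (59 - 5) / (2 - 1) = 54
q[2,3] = (245 - 59) / (3 - 2) = 186
q[-1,0,1] = (6 - (-6)) / (1 - (-1)) = 6
q[0,1,2] = (54 - 6) / (2 - 0) = 24
q[1,2,3] = (186 - 54) / (3 - 1) = 66
q[-1,0,1,2] = (24 - 6) / (2 - (-1)) = 6
q[0,1,2,3] = (66 - 24) / (3 - 0) = 14
q[-1,0,1,2,3] = (14 - 6) / (3 - (-1)) = 2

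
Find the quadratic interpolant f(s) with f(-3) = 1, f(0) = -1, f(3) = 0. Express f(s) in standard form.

L_0(s) = s(s - 3) / [18] = (1/18)s^2 - (1/6)s
L_1(s) = (s + 3)(s - 3) / [-9] = -(1/9)s^2 + 1
L_2(s) = (s + 3)s / [18] = (1/18)s^2 + (1/6)s
f(s) = 1·L_0 + (-1)·L_1 + 0·L_2
  1·L_0(s) = (1/18)s^2 - (1/6)s
  (-1)·L_1(s) = (1/9)s^2 - 1
  0·L_2(s) = 0
Adding term by term: (1/6)s^2 - (1/6)s - 1

f(s) = (1/6)s^2 - (1/6)s - 1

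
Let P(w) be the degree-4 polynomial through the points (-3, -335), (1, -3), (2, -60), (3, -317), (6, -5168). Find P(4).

-1014

Using Newton's divided-difference form:
P[-3,1] = (-3 - (-335)) / (1 - (-3)) = 83
P[1,2] = (-60 - (-3)) / (2 - 1) = -57
P[2,3] = (-317 - (-60)) / (3 - 2) = -257
P[3,6] = (-5168 - (-317)) / (6 - 3) = -1617
P[-3,1,2] = (-57 - 83) / (2 - (-3)) = -28
P[1,2,3] = (-257 - (-57)) / (3 - 1) = -100
P[2,3,6] = (-1617 - (-257)) / (6 - 2) = -340
P[-3,1,2,3] = (-100 - (-28)) / (3 - (-3)) = -12
P[1,2,3,6] = (-340 - (-100)) / (6 - 1) = -48
P[-3,1,2,3,6] = (-48 - (-12)) / (6 - (-3)) = -4
P(4) = -335 + 83·(7) + (-28)·(7)·(3) + (-12)·(7)·(3)·(2) + (-4)·(7)·(3)·(2)·(1) = -1014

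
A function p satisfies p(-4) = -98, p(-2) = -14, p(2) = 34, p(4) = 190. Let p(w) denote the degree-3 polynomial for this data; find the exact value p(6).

562

L_0(6) = (8)·(4)·(2)/[(-2)·(-6)·(-8)] = -2/3
L_1(6) = (10)·(4)·(2)/[(2)·(-4)·(-6)] = 5/3
L_2(6) = (10)·(8)·(2)/[(6)·(4)·(-2)] = -10/3
L_3(6) = (10)·(8)·(4)/[(8)·(6)·(2)] = 10/3
Sum: (-98)·(-2/3) + (-14)·(5/3) + 34·(-10/3) + 190·(10/3) = 562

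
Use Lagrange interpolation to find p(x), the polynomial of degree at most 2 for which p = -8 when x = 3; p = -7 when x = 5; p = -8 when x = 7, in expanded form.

p(x) = -(1/4)x^2 + (5/2)x - 53/4

Build the Lagrange basis polynomials:
L_0(x) = (x - 5)(x - 7) / [8] = (1/8)x^2 - (3/2)x + 35/8
L_1(x) = (x - 3)(x - 7) / [-4] = -(1/4)x^2 + (5/2)x - 21/4
L_2(x) = (x - 3)(x - 5) / [8] = (1/8)x^2 - x + 15/8
p(x) = (-8)·L_0 + (-7)·L_1 + (-8)·L_2
  (-8)·L_0(x) = -x^2 + 12x - 35
  (-7)·L_1(x) = (7/4)x^2 - (35/2)x + 147/4
  (-8)·L_2(x) = -x^2 + 8x - 15
Adding term by term: -(1/4)x^2 + (5/2)x - 53/4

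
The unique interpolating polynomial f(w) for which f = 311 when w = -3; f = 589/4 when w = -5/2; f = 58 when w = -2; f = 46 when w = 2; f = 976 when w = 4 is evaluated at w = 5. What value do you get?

Using Newton's divided-difference form:
f[-3,-5/2] = (589/4 - 311) / (-5/2 - (-3)) = -655/2
f[-5/2,-2] = (58 - 589/4) / (-2 - (-5/2)) = -357/2
f[-2,2] = (46 - 58) / (2 - (-2)) = -3
f[2,4] = (976 - 46) / (4 - 2) = 465
f[-3,-5/2,-2] = (-357/2 - (-655/2)) / (-2 - (-3)) = 149
f[-5/2,-2,2] = (-3 - (-357/2)) / (2 - (-5/2)) = 39
f[-2,2,4] = (465 - (-3)) / (4 - (-2)) = 78
f[-3,-5/2,-2,2] = (39 - 149) / (2 - (-3)) = -22
f[-5/2,-2,2,4] = (78 - 39) / (4 - (-5/2)) = 6
f[-3,-5/2,-2,2,4] = (6 - (-22)) / (4 - (-3)) = 4
f(5) = 311 + (-655/2)·(8) + 149·(8)·(15/2) + (-22)·(8)·(15/2)·(7) + 4·(8)·(15/2)·(7)·(3) = 2431

2431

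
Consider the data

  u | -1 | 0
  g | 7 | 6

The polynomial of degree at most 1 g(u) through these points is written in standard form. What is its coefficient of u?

-1

The leading coefficient equals the top divided difference g[-1,0].
g[-1,0] = (6 - 7) / (0 - (-1)) = -1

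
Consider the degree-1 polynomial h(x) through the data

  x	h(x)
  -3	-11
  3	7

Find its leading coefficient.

The leading coefficient equals the top divided difference h[-3,3].
h[-3,3] = (7 - (-11)) / (3 - (-3)) = 3

3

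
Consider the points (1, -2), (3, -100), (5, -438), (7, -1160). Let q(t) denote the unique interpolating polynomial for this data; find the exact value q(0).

2

Using Newton's divided-difference form:
q[1,3] = (-100 - (-2)) / (3 - 1) = -49
q[3,5] = (-438 - (-100)) / (5 - 3) = -169
q[5,7] = (-1160 - (-438)) / (7 - 5) = -361
q[1,3,5] = (-169 - (-49)) / (5 - 1) = -30
q[3,5,7] = (-361 - (-169)) / (7 - 3) = -48
q[1,3,5,7] = (-48 - (-30)) / (7 - 1) = -3
q(0) = -2 + (-49)·(-1) + (-30)·(-1)·(-3) + (-3)·(-1)·(-3)·(-5) = 2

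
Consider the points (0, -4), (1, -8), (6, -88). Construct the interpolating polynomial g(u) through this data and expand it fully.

Newton's divided differences:
g[0,1] = (-8 - (-4)) / (1 - 0) = -4
g[1,6] = (-88 - (-8)) / (6 - 1) = -16
g[0,1,6] = (-16 - (-4)) / (6 - 0) = -2
g(u) = -4 + (-4)·u + (-2)·u(u - 1)
Expanding: g(u) = -2u^2 - 2u - 4

g(u) = -2u^2 - 2u - 4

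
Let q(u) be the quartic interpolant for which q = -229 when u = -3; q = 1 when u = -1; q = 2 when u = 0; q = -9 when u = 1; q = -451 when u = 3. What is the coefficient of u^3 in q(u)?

Build the Lagrange basis polynomials:
L_0(u) = (u + 1)u(u - 1)(u - 3) / [144] = (1/144)u^4 - (1/48)u^3 - (1/144)u^2 + (1/48)u
L_1(u) = (u + 3)u(u - 1)(u - 3) / [-16] = -(1/16)u^4 + (1/16)u^3 + (9/16)u^2 - (9/16)u
L_2(u) = (u + 3)(u + 1)(u - 1)(u - 3) / [9] = (1/9)u^4 - (10/9)u^2 + 1
L_3(u) = (u + 3)(u + 1)u(u - 3) / [-16] = -(1/16)u^4 - (1/16)u^3 + (9/16)u^2 + (9/16)u
L_4(u) = (u + 3)(u + 1)u(u - 1) / [144] = (1/144)u^4 + (1/48)u^3 - (1/144)u^2 - (1/48)u
q(u) = (-229)·L_0 + 1·L_1 + 2·L_2 + (-9)·L_3 + (-451)·L_4
Only the coefficient of u^3 is needed; take it from each L_i and combine:
(-229)·(-1/48) + 1·(1/16) + 2·(0) + (-9)·(-1/16) + (-451)·(1/48) = -4

-4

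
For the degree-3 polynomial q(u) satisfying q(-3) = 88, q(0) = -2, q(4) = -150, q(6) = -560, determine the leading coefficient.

L_0(u) = u(u - 4)(u - 6) / [-189] = -(1/189)u^3 + (10/189)u^2 - (8/63)u
L_1(u) = (u + 3)(u - 4)(u - 6) / [72] = (1/72)u^3 - (7/72)u^2 - (1/12)u + 1
L_2(u) = (u + 3)u(u - 6) / [-56] = -(1/56)u^3 + (3/56)u^2 + (9/28)u
L_3(u) = (u + 3)u(u - 4) / [108] = (1/108)u^3 - (1/108)u^2 - (1/9)u
q(u) = 88·L_0 + (-2)·L_1 + (-150)·L_2 + (-560)·L_3
Only the coefficient of u^3 is needed; take it from each L_i and combine:
88·(-1/189) + (-2)·(1/72) + (-150)·(-1/56) + (-560)·(1/108) = -3

-3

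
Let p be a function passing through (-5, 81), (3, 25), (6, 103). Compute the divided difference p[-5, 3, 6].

3

p[-5,3] = (25 - 81) / (3 - (-5)) = -7
p[3,6] = (103 - 25) / (6 - 3) = 26
p[-5,3,6] = (26 - (-7)) / (6 - (-5)) = 3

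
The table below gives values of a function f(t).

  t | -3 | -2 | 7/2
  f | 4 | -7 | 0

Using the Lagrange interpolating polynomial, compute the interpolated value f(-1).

-2034/143

Evaluate each Lagrange basis at t = -1:
L_0(-1) = (1)·(-9/2)/[(-1)·(-13/2)] = -9/13
L_1(-1) = (2)·(-9/2)/[(1)·(-11/2)] = 18/11
L_2(-1) = (2)·(1)/[(13/2)·(11/2)] = 8/143
Sum: 4·(-9/13) + (-7)·(18/11) + 0 = -2034/143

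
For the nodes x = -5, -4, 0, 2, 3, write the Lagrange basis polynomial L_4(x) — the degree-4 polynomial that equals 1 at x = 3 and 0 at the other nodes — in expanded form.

L_4(x) = (1/168)x^4 + (1/24)x^3 + (1/84)x^2 - (5/21)x

L_4(x) = (x + 5)(x + 4)x(x - 2) / [(8)·(7)·(3)·(1)]
       = (x^4 + 7x^3 + 2x^2 - 40x) / (168)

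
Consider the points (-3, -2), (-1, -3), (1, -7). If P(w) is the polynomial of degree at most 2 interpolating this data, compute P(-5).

L_0(-5) = (-4)·(-6)/[(-2)·(-4)] = 3
L_1(-5) = (-2)·(-6)/[(2)·(-2)] = -3
L_2(-5) = (-2)·(-4)/[(4)·(2)] = 1
Sum: (-2)·(3) + (-3)·(-3) + (-7)·(1) = -4

-4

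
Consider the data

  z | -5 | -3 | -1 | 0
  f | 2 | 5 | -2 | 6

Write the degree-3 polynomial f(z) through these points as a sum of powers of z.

Newton's divided differences:
f[-5,-3] = (5 - 2) / (-3 - (-5)) = 3/2
f[-3,-1] = (-2 - 5) / (-1 - (-3)) = -7/2
f[-1,0] = (6 - (-2)) / (0 - (-1)) = 8
f[-5,-3,-1] = (-7/2 - 3/2) / (-1 - (-5)) = -5/4
f[-3,-1,0] = (8 - (-7/2)) / (0 - (-3)) = 23/6
f[-5,-3,-1,0] = (23/6 - (-5/4)) / (0 - (-5)) = 61/60
f(z) = 2 + (3/2)·(z + 5) + (-5/4)·(z + 5)(z + 3) + (61/60)·(z + 5)(z + 3)(z + 1)
Expanding: f(z) = (61/60)z^3 + (79/10)z^2 + (893/60)z + 6

f(z) = (61/60)z^3 + (79/10)z^2 + (893/60)z + 6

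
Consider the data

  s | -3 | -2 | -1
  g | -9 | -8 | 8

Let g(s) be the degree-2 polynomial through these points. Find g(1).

Using Newton's divided-difference form:
g[-3,-2] = (-8 - (-9)) / (-2 - (-3)) = 1
g[-2,-1] = (8 - (-8)) / (-1 - (-2)) = 16
g[-3,-2,-1] = (16 - 1) / (-1 - (-3)) = 15/2
g(1) = -9 + 1·(4) + (15/2)·(4)·(3) = 85

85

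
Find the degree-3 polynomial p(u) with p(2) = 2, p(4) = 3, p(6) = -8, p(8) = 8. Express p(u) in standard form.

L_0(u) = (u - 4)(u - 6)(u - 8) / [-48] = -(1/48)u^3 + (3/8)u^2 - (13/6)u + 4
L_1(u) = (u - 2)(u - 6)(u - 8) / [16] = (1/16)u^3 - u^2 + (19/4)u - 6
L_2(u) = (u - 2)(u - 4)(u - 8) / [-16] = -(1/16)u^3 + (7/8)u^2 - (7/2)u + 4
L_3(u) = (u - 2)(u - 4)(u - 6) / [48] = (1/48)u^3 - (1/4)u^2 + (11/12)u - 1
p(u) = 2·L_0 + 3·L_1 + (-8)·L_2 + 8·L_3
  2·L_0(u) = -(1/24)u^3 + (3/4)u^2 - (13/3)u + 8
  3·L_1(u) = (3/16)u^3 - 3u^2 + (57/4)u - 18
  (-8)·L_2(u) = (1/2)u^3 - 7u^2 + 28u - 32
  8·L_3(u) = (1/6)u^3 - 2u^2 + (22/3)u - 8
Adding term by term: (13/16)u^3 - (45/4)u^2 + (181/4)u - 50

p(u) = (13/16)u^3 - (45/4)u^2 + (181/4)u - 50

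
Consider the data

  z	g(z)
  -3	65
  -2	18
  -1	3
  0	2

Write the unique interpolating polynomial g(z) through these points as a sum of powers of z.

Build the Lagrange basis polynomials:
L_0(z) = (z + 2)(z + 1)z / [-6] = -(1/6)z^3 - (1/2)z^2 - (1/3)z
L_1(z) = (z + 3)(z + 1)z / [2] = (1/2)z^3 + 2z^2 + (3/2)z
L_2(z) = (z + 3)(z + 2)z / [-2] = -(1/2)z^3 - (5/2)z^2 - 3z
L_3(z) = (z + 3)(z + 2)(z + 1) / [6] = (1/6)z^3 + z^2 + (11/6)z + 1
g(z) = 65·L_0 + 18·L_1 + 3·L_2 + 2·L_3
  65·L_0(z) = -(65/6)z^3 - (65/2)z^2 - (65/3)z
  18·L_1(z) = 9z^3 + 36z^2 + 27z
  3·L_2(z) = -(3/2)z^3 - (15/2)z^2 - 9z
  2·L_3(z) = (1/3)z^3 + 2z^2 + (11/3)z + 2
Adding term by term: -3z^3 - 2z^2 + 2

g(z) = -3z^3 - 2z^2 + 2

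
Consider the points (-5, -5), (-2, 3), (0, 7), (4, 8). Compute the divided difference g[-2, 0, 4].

g[-2,0] = (7 - 3) / (0 - (-2)) = 2
g[0,4] = (8 - 7) / (4 - 0) = 1/4
g[-2,0,4] = (1/4 - 2) / (4 - (-2)) = -7/24

-7/24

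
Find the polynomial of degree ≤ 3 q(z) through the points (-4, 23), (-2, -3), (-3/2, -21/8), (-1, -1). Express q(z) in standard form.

Build the Lagrange basis polynomials:
L_0(z) = (z + 2)(z + 3/2)(z + 1) / [-15] = -(1/15)z^3 - (3/10)z^2 - (13/30)z - 1/5
L_1(z) = (z + 4)(z + 3/2)(z + 1) / [1] = z^3 + (13/2)z^2 + (23/2)z + 6
L_2(z) = (z + 4)(z + 2)(z + 1) / [-5/8] = -(8/5)z^3 - (56/5)z^2 - (112/5)z - 64/5
L_3(z) = (z + 4)(z + 2)(z + 3/2) / [3/2] = (2/3)z^3 + 5z^2 + (34/3)z + 8
q(z) = 23·L_0 + (-3)·L_1 + (-21/8)·L_2 + (-1)·L_3
  23·L_0(z) = -(23/15)z^3 - (69/10)z^2 - (299/30)z - 23/5
  (-3)·L_1(z) = -3z^3 - (39/2)z^2 - (69/2)z - 18
  (-21/8)·L_2(z) = (21/5)z^3 + (147/5)z^2 + (294/5)z + 168/5
  (-1)·L_3(z) = -(2/3)z^3 - 5z^2 - (34/3)z - 8
Adding term by term: -z^3 - 2z^2 + 3z + 3

q(z) = -z^3 - 2z^2 + 3z + 3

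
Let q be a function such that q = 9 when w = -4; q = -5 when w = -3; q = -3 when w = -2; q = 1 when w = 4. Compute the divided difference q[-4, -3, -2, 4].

-43/42

q[-4,-3] = (-5 - 9) / (-3 - (-4)) = -14
q[-3,-2] = (-3 - (-5)) / (-2 - (-3)) = 2
q[-2,4] = (1 - (-3)) / (4 - (-2)) = 2/3
q[-4,-3,-2] = (2 - (-14)) / (-2 - (-4)) = 8
q[-3,-2,4] = (2/3 - 2) / (4 - (-3)) = -4/21
q[-4,-3,-2,4] = (-4/21 - 8) / (4 - (-4)) = -43/42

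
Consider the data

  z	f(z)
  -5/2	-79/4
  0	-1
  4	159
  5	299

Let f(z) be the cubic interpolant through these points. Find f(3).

71

L_0(3) = (3)·(-1)·(-2)/[(-5/2)·(-13/2)·(-15/2)] = -16/325
L_1(3) = (11/2)·(-1)·(-2)/[(5/2)·(-4)·(-5)] = 11/50
L_2(3) = (11/2)·(3)·(-2)/[(13/2)·(4)·(-1)] = 33/26
L_3(3) = (11/2)·(3)·(-1)/[(15/2)·(5)·(1)] = -11/25
Sum: (-79/4)·(-16/325) + (-1)·(11/50) + 159·(33/26) + 299·(-11/25) = 71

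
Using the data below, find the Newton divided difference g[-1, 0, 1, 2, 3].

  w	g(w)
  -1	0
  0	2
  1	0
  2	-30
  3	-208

g[-1,0] = (2 - 0) / (0 - (-1)) = 2
g[0,1] = (0 - 2) / (1 - 0) = -2
g[1,2] = (-30 - 0) / (2 - 1) = -30
g[2,3] = (-208 - (-30)) / (3 - 2) = -178
g[-1,0,1] = (-2 - 2) / (1 - (-1)) = -2
g[0,1,2] = (-30 - (-2)) / (2 - 0) = -14
g[1,2,3] = (-178 - (-30)) / (3 - 1) = -74
g[-1,0,1,2] = (-14 - (-2)) / (2 - (-1)) = -4
g[0,1,2,3] = (-74 - (-14)) / (3 - 0) = -20
g[-1,0,1,2,3] = (-20 - (-4)) / (3 - (-1)) = -4

-4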